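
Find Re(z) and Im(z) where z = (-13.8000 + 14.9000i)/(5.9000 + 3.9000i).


Multiply by conjugate: (-13.8000 + 14.9000i)(5.9000 - 3.9000i) / (5.9^2 + 3.9^2)
Numerator real = -13.8*5.9 + 14.9*3.9 = -23.31
Numerator imag = 14.9*5.9 - (-13.8)*3.9 = 141.73
Denominator = 50.02
Re(z) = -23.31/50.02 = -0.4660
Im(z) = 141.73/50.02 = 2.8335

Re(z) = -0.4660, Im(z) = 2.8335


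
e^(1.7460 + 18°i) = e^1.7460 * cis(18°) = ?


e^1.7460 = 5.7316
cos(18°) = 0.95106
sin(18°) = 0.30902
Real = 5.7316*0.95106 = 5.4511
Imag = 5.7316*0.30902 = 1.7712

5.4511 + 1.7712i


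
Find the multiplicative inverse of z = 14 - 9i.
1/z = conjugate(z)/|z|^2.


|z|^2 = 196+81 = 277
1/z = (14 + 9i)/277

1/z = 0.0505 + 0.0325i


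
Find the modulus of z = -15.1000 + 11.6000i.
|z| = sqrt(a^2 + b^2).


|z| = sqrt((-15.1)^2 + 11.6^2) = sqrt(228.01 + 134.56) = sqrt(362.57) = 19.0413

|z| = 19.0413


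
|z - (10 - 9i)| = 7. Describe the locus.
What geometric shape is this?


|z - z0| = r is a circle with center z0 and radius r.
Center = (10, -9), radius = 7

Circle with center (10, -9) and radius 7


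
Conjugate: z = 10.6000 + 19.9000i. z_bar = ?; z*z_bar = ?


z_bar = 10.6000 - 19.9000i
z*z_bar = 10.6^2 + 19.9^2 = 112.36 + 396.01 = 508.37

z_bar = 10.6000 - 19.9000i, z*z_bar = 508.37


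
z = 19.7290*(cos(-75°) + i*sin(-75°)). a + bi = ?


a = 19.7290*cos(-75°) = 19.7290*0.258819 = 5.1062
b = 19.7290*sin(-75°) = 19.7290*(-0.96593) = -19.0568

5.1062 - 19.0568i


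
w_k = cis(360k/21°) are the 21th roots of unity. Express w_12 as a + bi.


Angle = 360*12/21 = 205.7143°
a = cos(205.7143°) = -0.9010
b = sin(205.7143°) = -0.4339

-0.9010 - 0.4339i


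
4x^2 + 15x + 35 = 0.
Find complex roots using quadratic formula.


disc = 15^2 - 4*4*35 = 225 - 560 = -335
sqrt(|disc|) = sqrt(335) = 18.3030
Real part = -15/(2*4) = -1.8750
Imag part = 18.3030/(2*4) = 2.2879

-1.8750 ± 2.2879i


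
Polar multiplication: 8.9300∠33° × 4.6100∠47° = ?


r = 8.9300 * 4.6100 = 41.1673
theta = 33° + 47° = 80° = 80° (mod 360)

41.1673 cis(80°)


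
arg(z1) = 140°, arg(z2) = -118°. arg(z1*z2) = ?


arg(z1*z2) = 140° - 118° = 22°
Normalized to (-180°, 180°]: 22°

22°


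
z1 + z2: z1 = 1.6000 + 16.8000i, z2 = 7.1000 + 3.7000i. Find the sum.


Real: 1.6 + 7.1 = 8.7
Imag: 16.8 + 3.7 = 20.5

8.7000 + 20.5000i


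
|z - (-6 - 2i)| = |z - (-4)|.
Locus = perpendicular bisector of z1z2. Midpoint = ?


Equal distances means the locus is the perpendicular bisector of z1 and z2.
Midpoint = ((-6+(-4))/2, (-2+0)/2) = (-5.0000, -1.0000)

Perpendicular bisector through (-5.0000, -1.0000)


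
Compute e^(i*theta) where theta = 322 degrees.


cos(322°) = 0.7880
sin(322°) = -0.6157

e^(i*322°) = 0.7880 - 0.6157i


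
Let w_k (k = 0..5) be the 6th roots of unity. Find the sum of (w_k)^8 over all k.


The roots are w_k = w^k with w = e^(2*pi*i/6), and (w^k)^8 = (w^8)^k.
So S = 1 + u + u^2 + ... + u^(5) with u = w^8.
8 = 1*6 + 2, so 8 is not a multiple of 6: u = (w^6)^1 * w^2 = w^2 ≠ 1 (w is a primitive 6th root), while u^6 = (w^6)^8 = 1.
Geometric series: S = (1 - u^6)/(1 - u) = (1 - 1)/(1 - u) = 0

S = 0


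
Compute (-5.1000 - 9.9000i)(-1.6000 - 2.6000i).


Real = -5.1*(-1.6) - (-9.9)*(-2.6) = 8.16 - 25.74 = -17.58
Imag = -5.1*(-2.6) - (1.6)*(-9.9) = 13.26 + 15.84 = 29.1

-17.5800 + 29.1000i


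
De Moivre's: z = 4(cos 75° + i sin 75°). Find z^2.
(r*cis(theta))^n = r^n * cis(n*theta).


r^2 = 4^2 = 16
n*theta = 2*75° = 150° = 150° (mod 360)
a = 16*cos(150°) = -13.8564
b = 16*sin(150°) = 8.0000

16 cis(150°) = -13.8564 + 8.0000i


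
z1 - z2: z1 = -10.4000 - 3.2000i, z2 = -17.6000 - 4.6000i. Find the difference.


Real: -10.4 + 17.6 = 7.2
Imag: -3.2 + 4.6 = 1.4

7.2000 + 1.4000i


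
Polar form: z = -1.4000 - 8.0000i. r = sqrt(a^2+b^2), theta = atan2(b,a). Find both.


r = sqrt(1.96+64) = sqrt(65.96) = 8.1216
theta = atan2(-8, -1.4) = -99.9262 degrees

r = 8.1216, theta = -99.9262 degrees


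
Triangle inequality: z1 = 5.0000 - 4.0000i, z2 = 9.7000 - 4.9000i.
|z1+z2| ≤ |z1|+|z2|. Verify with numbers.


|z1| = sqrt(5^2 + (-4)^2) = sqrt(41) = 6.4031
|z2| = sqrt(9.7^2 + (-4.9)^2) = sqrt(118.1) = 10.8674
z1+z2 = 14.7000 - 8.9000i
|z1+z2| = sqrt(295.3) = 17.1843
|z1|+|z2| = 6.4031 + 10.8674 = 17.2705

|z1+z2| = 17.1843 ≤ |z1|+|z2| = 17.2705 (verified)


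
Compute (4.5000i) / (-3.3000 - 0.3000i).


Conjugate of z2 = -3.3000 + 0.3000i
Numerator: (4.5000i)(-3.3000 + 0.3000i) = -1.3500 - 14.8500i
Denominator: (-3.3)^2 + (-0.3)^2 = 10.98
Result = (-1.3500 - 14.8500i)/10.98

-0.1230 - 1.3525i


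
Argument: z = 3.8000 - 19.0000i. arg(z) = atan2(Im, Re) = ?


Re = 3.8, Im = -19
arg = atan2(-19, 3.8) = -78.6901 degrees

arg(z) = -78.6901 degrees


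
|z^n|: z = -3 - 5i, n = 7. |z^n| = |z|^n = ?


|z| = sqrt(9+25) = sqrt(34) = 5.8310
|z^7| = |z|^7 = (sqrt(34))^7 = 34^3 * sqrt(34) = 39304*sqrt(34)

|z^7| = 39304*sqrt(34) ≈ 229179.7333


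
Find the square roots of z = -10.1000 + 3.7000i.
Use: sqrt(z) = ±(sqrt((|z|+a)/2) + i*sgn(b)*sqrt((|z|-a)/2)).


|z| = sqrt(102.01+13.69) = 10.7564
sqrt((|z|+a)/2) = sqrt((10.7564+(-10.1))/2) = sqrt(0.3282) = 0.5729
sqrt((|z|-a)/2) = sqrt((10.7564-(-10.1))/2) = sqrt(10.4282) = 3.2293

±(0.5729 + 3.2293i) i.e. 0.5729 + 3.2293i and -0.5729 - 3.2293i


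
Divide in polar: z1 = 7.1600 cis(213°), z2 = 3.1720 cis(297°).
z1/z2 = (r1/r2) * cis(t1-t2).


r = 7.1600 / 3.1720 = 2.2573
theta = 213° - 297° = -84° = 276° (mod 360)

2.2573 cis(276°)


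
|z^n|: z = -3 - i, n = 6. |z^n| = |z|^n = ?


|z| = sqrt(9+1) = sqrt(10) = 3.1623
|z^6| = |z|^6 = (sqrt(10))^6 = 10^3 = 1000

|z^6| = 1000


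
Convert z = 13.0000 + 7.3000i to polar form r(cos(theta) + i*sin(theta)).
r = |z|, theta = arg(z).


r = sqrt(169+53.29) = sqrt(222.29) = 14.9094
theta = atan2(7.3, 13) = 29.3159 degrees

r = 14.9094, theta = 29.3159 degrees


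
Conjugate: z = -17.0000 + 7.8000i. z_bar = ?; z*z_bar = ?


z_bar = -17.0000 - 7.8000i
z*z_bar = (-17)^2 + 7.8^2 = 289 + 60.84 = 349.84

z_bar = -17.0000 - 7.8000i, z*z_bar = 349.84


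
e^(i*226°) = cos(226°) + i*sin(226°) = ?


cos(226°) = -0.6947
sin(226°) = -0.7193

e^(i*226°) = -0.6947 - 0.7193i


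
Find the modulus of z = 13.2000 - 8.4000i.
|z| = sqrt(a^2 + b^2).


|z| = sqrt(13.2^2 + (-8.4)^2) = sqrt(174.24 + 70.56) = sqrt(244.8) = 15.6461

|z| = 15.6461


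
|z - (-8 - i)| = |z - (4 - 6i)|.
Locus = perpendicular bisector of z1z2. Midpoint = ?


Equal distances means the locus is the perpendicular bisector of z1 and z2.
Midpoint = ((-8+4)/2, (-1+(-6))/2) = (-2.0000, -3.5000)

Perpendicular bisector through (-2.0000, -3.5000)


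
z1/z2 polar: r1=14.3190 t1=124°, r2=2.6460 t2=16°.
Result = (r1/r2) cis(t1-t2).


r = 14.3190 / 2.6460 = 5.4116
theta = 124° - 16° = 108° = 108° (mod 360)

5.4116 cis(108°)


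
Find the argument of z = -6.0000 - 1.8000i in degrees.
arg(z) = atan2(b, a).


Re = -6, Im = -1.8
arg = atan2(-1.8, -6) = -163.3008 degrees

arg(z) = -163.3008 degrees


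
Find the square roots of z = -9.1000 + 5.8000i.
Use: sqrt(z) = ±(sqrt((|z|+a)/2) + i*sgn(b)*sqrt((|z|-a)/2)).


|z| = sqrt(82.81+33.64) = 10.7912
sqrt((|z|+a)/2) = sqrt((10.7912+(-9.1))/2) = sqrt(0.8456) = 0.9196
sqrt((|z|-a)/2) = sqrt((10.7912-(-9.1))/2) = sqrt(9.9456) = 3.1537

±(0.9196 + 3.1537i) i.e. 0.9196 + 3.1537i and -0.9196 - 3.1537i


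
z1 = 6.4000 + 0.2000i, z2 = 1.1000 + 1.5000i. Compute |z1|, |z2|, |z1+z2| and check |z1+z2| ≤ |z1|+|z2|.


|z1| = sqrt(6.4^2 + 0.2^2) = sqrt(41) = 6.4031
|z2| = sqrt(1.1^2 + 1.5^2) = sqrt(3.46) = 1.8601
z1+z2 = 7.5000 + 1.7000i
|z1+z2| = sqrt(59.14) = 7.6903
|z1|+|z2| = 6.4031 + 1.8601 = 8.2632

|z1+z2| = 7.6903 ≤ |z1|+|z2| = 8.2632 (verified)


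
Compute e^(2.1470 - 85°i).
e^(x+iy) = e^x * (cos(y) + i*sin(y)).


e^2.1470 = 8.5591
cos(-85°) = 0.08716
sin(-85°) = -0.9962
Real = 8.5591*0.08716 = 0.7460
Imag = 8.5591*(-0.9962) = -8.5266

0.7460 - 8.5266i


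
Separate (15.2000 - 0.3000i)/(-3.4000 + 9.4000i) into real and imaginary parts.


Multiply by conjugate: (15.2000 - 0.3000i)(-3.4000 - 9.4000i) / ((-3.4)^2 + 9.4^2)
Numerator real = 15.2*(-3.4) - (0.3)*9.4 = -54.5
Numerator imag = -0.3*(-3.4) - 15.2*9.4 = -141.86
Denominator = 99.92
Re(z) = -54.5/99.92 = -0.5454
Im(z) = -141.86/99.92 = -1.4197

Re(z) = -0.5454, Im(z) = -1.4197


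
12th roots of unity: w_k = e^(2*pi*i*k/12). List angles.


The 12th roots of unity are cis(360k/12°) for k=0..11
Angle step = 360/12 = 30°
Primitive root: cis(30°)
Primitive root = 0.8660 + 0.5000i

12 roots at angles: 0°, 30°, 60°, 90°, 120°, 150°, 180°, 210°, 240°, 270°, 300°, 330°


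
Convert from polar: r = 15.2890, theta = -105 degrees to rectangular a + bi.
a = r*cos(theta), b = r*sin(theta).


a = 15.2890*cos(-105°) = 15.2890*(-0.25882) = -3.9571
b = 15.2890*sin(-105°) = 15.2890*(-0.965926) = -14.7680

-3.9571 - 14.7680i


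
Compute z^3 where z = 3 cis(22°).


r^3 = 3^3 = 27
n*theta = 3*22° = 66° = 66° (mod 360)
a = 27*cos(66°) = 10.9819
b = 27*sin(66°) = 24.6657

27 cis(66°) = 10.9819 + 24.6657i


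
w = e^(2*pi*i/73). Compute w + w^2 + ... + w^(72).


With w = e^(2*pi*i/73), all 73 of the 73th roots of unity w^0 = 1, w, ..., w^(72) sum to 0: 1 + w + ... + w^(72) = (1 - w^73)/(1 - w) = 0 since w^73 = 1, w ≠ 1.
Removing the root 1: w + w^2 + ... + w^(72) = 0 - 1 = -1

Sum = -1


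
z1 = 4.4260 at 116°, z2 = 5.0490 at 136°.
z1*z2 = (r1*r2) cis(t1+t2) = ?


r = 4.4260 * 5.0490 = 22.3469
theta = 116° + 136° = 252° = 252° (mod 360)

22.3469 cis(252°)


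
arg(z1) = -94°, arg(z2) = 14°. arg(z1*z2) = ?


arg(z1*z2) = -94° + 14° = -80°
Normalized to (-180°, 180°]: -80°

-80°


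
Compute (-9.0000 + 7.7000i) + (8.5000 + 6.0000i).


Real: -9 + 8.5 = -0.5
Imag: 7.7 + 6 = 13.7

-0.5000 + 13.7000i


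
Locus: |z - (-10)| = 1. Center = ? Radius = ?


|z - z0| = r is a circle with center z0 and radius r.
Center = (-10, 0), radius = 1

Circle with center (-10, 0) and radius 1


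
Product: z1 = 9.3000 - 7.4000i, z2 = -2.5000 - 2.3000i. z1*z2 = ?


Real = 9.3*(-2.5) - (-7.4)*(-2.3) = -23.25 - 17.02 = -40.27
Imag = 9.3*(-2.3) - (2.5)*(-7.4) = -21.39 + 18.5 = -2.89

-40.2700 - 2.8900i


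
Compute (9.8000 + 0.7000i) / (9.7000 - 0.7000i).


Conjugate of z2 = 9.7000 + 0.7000i
Numerator: (9.8000 + 0.7000i)(9.7000 + 0.7000i) = 94.5700 + 13.6500i
Denominator: 9.7^2 + (-0.7)^2 = 94.58
Result = (94.5700 + 13.6500i)/94.58

0.9999 + 0.1443i


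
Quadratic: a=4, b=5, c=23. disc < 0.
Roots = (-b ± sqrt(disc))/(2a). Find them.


disc = 5^2 - 4*4*23 = 25 - 368 = -343
sqrt(|disc|) = sqrt(343) = 18.5203
Real part = -5/(2*4) = -0.6250
Imag part = 18.5203/(2*4) = 2.3150

-0.6250 ± 2.3150i


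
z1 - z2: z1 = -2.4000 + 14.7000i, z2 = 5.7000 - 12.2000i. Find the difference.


Real: -2.4 - 5.7 = -8.1
Imag: 14.7 + 12.2 = 26.9

-8.1000 + 26.9000i


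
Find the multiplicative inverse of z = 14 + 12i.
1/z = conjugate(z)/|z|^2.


|z|^2 = 196+144 = 340
1/z = (14 - 12i)/340

1/z = 0.0412 - 0.0353i


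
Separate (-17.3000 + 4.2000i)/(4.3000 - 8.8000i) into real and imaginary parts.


Multiply by conjugate: (-17.3000 + 4.2000i)(4.3000 + 8.8000i) / (4.3^2 + (-8.8)^2)
Numerator real = -17.3*4.3 + 4.2*(-8.8) = -111.35
Numerator imag = 4.2*4.3 - (-17.3)*(-8.8) = -134.18
Denominator = 95.93
Re(z) = -111.35/95.93 = -1.1607
Im(z) = -134.18/95.93 = -1.3987

Re(z) = -1.1607, Im(z) = -1.3987


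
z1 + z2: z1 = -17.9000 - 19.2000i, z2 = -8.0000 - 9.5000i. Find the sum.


Real: -17.9 - 8 = -25.9
Imag: -19.2 - 9.5 = -28.7

-25.9000 - 28.7000i


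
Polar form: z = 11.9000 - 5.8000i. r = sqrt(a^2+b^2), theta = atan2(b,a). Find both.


r = sqrt(141.61+33.64) = sqrt(175.25) = 13.2382
theta = atan2(-5.8, 11.9) = -25.9844 degrees

r = 13.2382, theta = -25.9844 degrees


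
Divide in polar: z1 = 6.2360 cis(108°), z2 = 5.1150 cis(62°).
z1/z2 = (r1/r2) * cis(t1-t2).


r = 6.2360 / 5.1150 = 1.2192
theta = 108° - 62° = 46° = 46° (mod 360)

1.2192 cis(46°)


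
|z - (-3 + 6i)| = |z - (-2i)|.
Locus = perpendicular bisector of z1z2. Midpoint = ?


Equal distances means the locus is the perpendicular bisector of z1 and z2.
Midpoint = ((-3+0)/2, (6+(-2))/2) = (-1.5000, 2.0000)

Perpendicular bisector through (-1.5000, 2.0000)


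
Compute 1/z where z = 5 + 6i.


|z|^2 = 25+36 = 61
1/z = (5 - 6i)/61

1/z = 0.0820 - 0.0984i


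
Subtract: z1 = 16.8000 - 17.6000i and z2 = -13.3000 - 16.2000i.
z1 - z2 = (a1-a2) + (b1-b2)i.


Real: 16.8 + 13.3 = 30.1
Imag: -17.6 + 16.2 = -1.4

30.1000 - 1.4000i


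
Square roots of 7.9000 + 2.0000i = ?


|z| = sqrt(62.41+4) = 8.1492
sqrt((|z|+a)/2) = sqrt((8.1492+7.9)/2) = sqrt(8.0246) = 2.8328
sqrt((|z|-a)/2) = sqrt((8.1492-7.9)/2) = sqrt(0.1246) = 0.3530

±(2.8328 + 0.3530i) i.e. 2.8328 + 0.3530i and -2.8328 - 0.3530i


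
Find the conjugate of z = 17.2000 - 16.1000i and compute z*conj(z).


z_bar = 17.2000 + 16.1000i
z*z_bar = 17.2^2 + (-16.1)^2 = 295.84 + 259.21 = 555.05

z_bar = 17.2000 + 16.1000i, z*z_bar = 555.05


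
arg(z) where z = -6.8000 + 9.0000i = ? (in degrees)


Re = -6.8, Im = 9
arg = atan2(9, -6.8) = 127.0731 degrees

arg(z) = 127.0731 degrees


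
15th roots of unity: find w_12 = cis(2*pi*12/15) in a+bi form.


Angle = 360*12/15 = 288°
a = cos(288°) = 0.3090
b = sin(288°) = -0.9511

0.3090 - 0.9511i


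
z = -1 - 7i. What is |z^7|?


|z| = sqrt(1+49) = sqrt(50) = 7.0711
|z^7| = |z|^7 = (sqrt(50))^7 = 50^3 * sqrt(50) = 125000*sqrt(50)

|z^7| = 125000*sqrt(50) ≈ 883883.4765


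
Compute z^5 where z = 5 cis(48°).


r^5 = 5^5 = 3125
n*theta = 5*48° = 240° = 240° (mod 360)
a = 3125*cos(240°) = -1562.5000
b = 3125*sin(240°) = -2706.3294

3125 cis(240°) = -1562.5000 - 2706.3294i


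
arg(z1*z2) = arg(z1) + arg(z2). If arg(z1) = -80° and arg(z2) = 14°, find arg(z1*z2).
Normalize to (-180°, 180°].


arg(z1*z2) = -80° + 14° = -66°
Normalized to (-180°, 180°]: -66°

-66°


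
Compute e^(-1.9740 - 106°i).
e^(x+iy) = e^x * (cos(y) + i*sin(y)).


e^-1.9740 = 0.1389
cos(-106°) = -0.2756
sin(-106°) = -0.9613
Real = 0.1389*(-0.2756) = -0.0383
Imag = 0.1389*(-0.9613) = -0.1335

-0.0383 - 0.1335i


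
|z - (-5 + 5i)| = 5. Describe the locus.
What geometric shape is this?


|z - z0| = r is a circle with center z0 and radius r.
Center = (-5, 5), radius = 5

Circle with center (-5, 5) and radius 5


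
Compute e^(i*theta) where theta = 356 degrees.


cos(356°) = 0.9976
sin(356°) = -0.0698

e^(i*356°) = 0.9976 - 0.0698i


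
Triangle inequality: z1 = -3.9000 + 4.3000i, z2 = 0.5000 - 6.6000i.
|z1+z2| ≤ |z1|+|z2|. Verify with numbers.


|z1| = sqrt((-3.9)^2 + 4.3^2) = sqrt(33.7) = 5.8052
|z2| = sqrt(0.5^2 + (-6.6)^2) = sqrt(43.81) = 6.6189
z1+z2 = -3.4000 - 2.3000i
|z1+z2| = sqrt(16.85) = 4.1049
|z1|+|z2| = 5.8052 + 6.6189 = 12.4241

|z1+z2| = 4.1049 ≤ |z1|+|z2| = 12.4241 (verified)


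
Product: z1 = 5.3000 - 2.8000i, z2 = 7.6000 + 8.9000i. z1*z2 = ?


Real = 5.3*7.6 - (-2.8)*8.9 = 40.28 - (-24.92) = 65.2
Imag = 5.3*8.9 + 7.6*(-2.8) = 47.17 - (21.28) = 25.89

65.2000 + 25.8900i


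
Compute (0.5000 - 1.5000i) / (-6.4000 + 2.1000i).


Conjugate of z2 = -6.4000 - 2.1000i
Numerator: (0.5000 - 1.5000i)(-6.4000 - 2.1000i) = -6.3500 + 8.5500i
Denominator: (-6.4)^2 + 2.1^2 = 45.37
Result = (-6.3500 + 8.5500i)/45.37

-0.1400 + 0.1885i


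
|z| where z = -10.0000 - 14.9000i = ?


|z| = sqrt((-10)^2 + (-14.9)^2) = sqrt(100 + 222.01) = sqrt(322.01) = 17.9446

|z| = 17.9446


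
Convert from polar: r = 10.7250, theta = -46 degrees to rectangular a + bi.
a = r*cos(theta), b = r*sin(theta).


a = 10.7250*cos(-46°) = 10.7250*0.69466 = 7.4502
b = 10.7250*sin(-46°) = 10.7250*(-0.71934) = -7.7149

7.4502 - 7.7149i


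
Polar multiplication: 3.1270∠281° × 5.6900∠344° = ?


r = 3.1270 * 5.6900 = 17.7926
theta = 281° + 344° = 625° = 265° (mod 360)

17.7926 cis(265°)


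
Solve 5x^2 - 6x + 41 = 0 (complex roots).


disc = (-6)^2 - 4*5*41 = 36 - 820 = -784
sqrt(|disc|) = sqrt(784) = 28.0000
Real part = 6/(2*5) = 0.6000
Imag part = 28.0000/(2*5) = 2.8000

0.6000 ± 2.8000i


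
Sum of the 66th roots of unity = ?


The sum of all 66th roots of unity is 0.
Geometric series: (1 - w^66)/(1 - w) = (1-1)/(1-w) = 0 since w^66 = 1, w ≠ 1.
Alternatively: coefficient of z^65 in z^66 - 1 is 0.

0


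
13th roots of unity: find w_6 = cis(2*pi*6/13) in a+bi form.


Angle = 360*6/13 = 166.1538°
a = cos(166.1538°) = -0.9709
b = sin(166.1538°) = 0.2393

-0.9709 + 0.2393i


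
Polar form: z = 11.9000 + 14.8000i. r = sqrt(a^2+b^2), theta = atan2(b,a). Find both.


r = sqrt(141.61+219.04) = sqrt(360.65) = 18.9908
theta = atan2(14.8, 11.9) = 51.1988 degrees

r = 18.9908, theta = 51.1988 degrees


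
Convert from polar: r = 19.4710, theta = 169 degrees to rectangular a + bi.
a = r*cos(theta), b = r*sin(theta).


a = 19.4710*cos(169°) = 19.4710*(-0.98163) = -19.1133
b = 19.4710*sin(169°) = 19.4710*0.190809 = 3.7152

-19.1133 + 3.7152i


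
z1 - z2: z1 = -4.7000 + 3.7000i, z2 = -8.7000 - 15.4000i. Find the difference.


Real: -4.7 + 8.7 = 4
Imag: 3.7 + 15.4 = 19.1

4.0000 + 19.1000i


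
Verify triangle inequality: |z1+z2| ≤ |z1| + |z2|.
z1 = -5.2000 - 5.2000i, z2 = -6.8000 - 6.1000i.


|z1| = sqrt((-5.2)^2 + (-5.2)^2) = sqrt(54.08) = 7.3539
|z2| = sqrt((-6.8)^2 + (-6.1)^2) = sqrt(83.45) = 9.1351
z1+z2 = -12.0000 - 11.3000i
|z1+z2| = sqrt(271.69) = 16.4830
|z1|+|z2| = 7.3539 + 9.1351 = 16.4890

|z1+z2| = 16.4830 ≤ |z1|+|z2| = 16.4890 (verified)


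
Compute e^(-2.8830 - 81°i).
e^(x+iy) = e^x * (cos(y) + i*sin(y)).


e^-2.8830 = 0.0560
cos(-81°) = 0.1564
sin(-81°) = -0.9877
Real = 0.0560*0.1564 = 0.0088
Imag = 0.0560*(-0.9877) = -0.0553

0.0088 - 0.0553i


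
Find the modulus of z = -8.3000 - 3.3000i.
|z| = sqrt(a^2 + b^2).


|z| = sqrt((-8.3)^2 + (-3.3)^2) = sqrt(68.89 + 10.89) = sqrt(79.78) = 8.9320

|z| = 8.9320


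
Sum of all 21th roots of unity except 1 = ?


With w = e^(2*pi*i/21), all 21 of the 21th roots of unity w^0 = 1, w, ..., w^(20) sum to 0: 1 + w + ... + w^(20) = (1 - w^21)/(1 - w) = 0 since w^21 = 1, w ≠ 1.
Removing the root 1: w + w^2 + ... + w^(20) = 0 - 1 = -1

Sum = -1


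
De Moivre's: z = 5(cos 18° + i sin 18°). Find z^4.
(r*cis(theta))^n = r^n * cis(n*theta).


r^4 = 5^4 = 625
n*theta = 4*18° = 72° = 72° (mod 360)
a = 625*cos(72°) = 193.1356
b = 625*sin(72°) = 594.4103

625 cis(72°) = 193.1356 + 594.4103i


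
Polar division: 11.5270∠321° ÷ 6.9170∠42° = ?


r = 11.5270 / 6.9170 = 1.6665
theta = 321° - 42° = 279° = 279° (mod 360)

1.6665 cis(279°)


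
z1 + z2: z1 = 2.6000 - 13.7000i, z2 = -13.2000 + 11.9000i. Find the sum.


Real: 2.6 - 13.2 = -10.6
Imag: -13.7 + 11.9 = -1.8

-10.6000 - 1.8000i


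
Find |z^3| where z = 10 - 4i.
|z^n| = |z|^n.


|z| = sqrt(100+16) = sqrt(116) = 10.7703
|z^3| = |z|^3 = (sqrt(116))^3 = 116*sqrt(116)

|z^3| = 116*sqrt(116) ≈ 1249.3582


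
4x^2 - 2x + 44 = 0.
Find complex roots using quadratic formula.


disc = (-2)^2 - 4*4*44 = 4 - 704 = -700
sqrt(|disc|) = sqrt(700) = 26.4575
Real part = 2/(2*4) = 0.2500
Imag part = 26.4575/(2*4) = 3.3072

0.2500 ± 3.3072i


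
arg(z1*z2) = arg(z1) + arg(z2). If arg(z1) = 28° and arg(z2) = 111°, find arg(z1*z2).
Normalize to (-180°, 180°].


arg(z1*z2) = 28° + 111° = 139°
Normalized to (-180°, 180°]: 139°

139°


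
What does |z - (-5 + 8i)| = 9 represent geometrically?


|z - z0| = r is a circle with center z0 and radius r.
Center = (-5, 8), radius = 9

Circle with center (-5, 8) and radius 9


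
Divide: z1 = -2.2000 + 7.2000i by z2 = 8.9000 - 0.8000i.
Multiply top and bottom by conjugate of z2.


Conjugate of z2 = 8.9000 + 0.8000i
Numerator: (-2.2000 + 7.2000i)(8.9000 + 0.8000i) = -25.3400 + 62.3200i
Denominator: 8.9^2 + (-0.8)^2 = 79.85
Result = (-25.3400 + 62.3200i)/79.85

-0.3173 + 0.7805i


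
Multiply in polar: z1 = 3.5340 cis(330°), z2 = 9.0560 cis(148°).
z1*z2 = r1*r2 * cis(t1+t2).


r = 3.5340 * 9.0560 = 32.0039
theta = 330° + 148° = 478° = 118° (mod 360)

32.0039 cis(118°)


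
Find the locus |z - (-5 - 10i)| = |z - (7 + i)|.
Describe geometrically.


Equal distances means the locus is the perpendicular bisector of z1 and z2.
Midpoint = ((-5+7)/2, (-10+1)/2) = (1.0000, -4.5000)

Perpendicular bisector through (1.0000, -4.5000)


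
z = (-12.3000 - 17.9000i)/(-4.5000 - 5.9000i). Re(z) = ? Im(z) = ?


Multiply by conjugate: (-12.3000 - 17.9000i)(-4.5000 + 5.9000i) / ((-4.5)^2 + (-5.9)^2)
Numerator real = -12.3*(-4.5) - (17.9)*(-5.9) = 160.96
Numerator imag = -17.9*(-4.5) - (-12.3)*(-5.9) = 7.98
Denominator = 55.06
Re(z) = 160.96/55.06 = 2.9234
Im(z) = 7.98/55.06 = 0.1449

Re(z) = 2.9234, Im(z) = 0.1449


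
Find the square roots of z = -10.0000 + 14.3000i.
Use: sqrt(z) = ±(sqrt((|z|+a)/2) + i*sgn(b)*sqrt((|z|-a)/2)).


|z| = sqrt(100+204.49) = 17.4496
sqrt((|z|+a)/2) = sqrt((17.4496+(-10))/2) = sqrt(3.7248) = 1.9300
sqrt((|z|-a)/2) = sqrt((17.4496-(-10))/2) = sqrt(13.7248) = 3.7047

±(1.9300 + 3.7047i) i.e. 1.9300 + 3.7047i and -1.9300 - 3.7047i


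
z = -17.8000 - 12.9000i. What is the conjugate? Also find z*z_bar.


z_bar = -17.8000 + 12.9000i
z*z_bar = (-17.8)^2 + (-12.9)^2 = 316.84 + 166.41 = 483.25

z_bar = -17.8000 + 12.9000i, z*z_bar = 483.25


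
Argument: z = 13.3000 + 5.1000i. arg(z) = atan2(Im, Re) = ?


Re = 13.3, Im = 5.1
arg = atan2(5.1, 13.3) = 20.9798 degrees

arg(z) = 20.9798 degrees


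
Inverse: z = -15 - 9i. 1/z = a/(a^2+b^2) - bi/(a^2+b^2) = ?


|z|^2 = 225+81 = 306
1/z = (-15 + 9i)/306

1/z = -0.0490 + 0.0294i


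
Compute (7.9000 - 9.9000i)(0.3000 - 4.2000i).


Real = 7.9*0.3 - (-9.9)*(-4.2) = 2.37 - 41.58 = -39.21
Imag = 7.9*(-4.2) + 0.3*(-9.9) = -33.18 - (2.97) = -36.15

-39.2100 - 36.1500i


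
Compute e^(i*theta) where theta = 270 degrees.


cos(270°) = 0
sin(270°) = -1.0000

e^(i*270°) = 0 - 1.0000i


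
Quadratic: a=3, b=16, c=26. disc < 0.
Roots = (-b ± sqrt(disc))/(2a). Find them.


disc = 16^2 - 4*3*26 = 256 - 312 = -56
sqrt(|disc|) = sqrt(56) = 7.4833
Real part = -16/(2*3) = -2.6667
Imag part = 7.4833/(2*3) = 1.2472

-2.6667 ± 1.2472i


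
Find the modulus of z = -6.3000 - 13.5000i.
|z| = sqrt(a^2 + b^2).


|z| = sqrt((-6.3)^2 + (-13.5)^2) = sqrt(39.69 + 182.25) = sqrt(221.94) = 14.8977

|z| = 14.8977


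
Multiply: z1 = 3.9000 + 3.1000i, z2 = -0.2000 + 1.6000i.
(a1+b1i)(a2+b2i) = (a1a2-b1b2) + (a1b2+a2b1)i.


Real = 3.9*(-0.2) - 3.1*1.6 = -0.78 - 4.96 = -5.74
Imag = 3.9*1.6 - (0.2)*3.1 = 6.24 - (0.62) = 5.62

-5.7400 + 5.6200i


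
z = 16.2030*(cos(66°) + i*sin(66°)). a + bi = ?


a = 16.2030*cos(66°) = 16.2030*0.40674 = 6.5904
b = 16.2030*sin(66°) = 16.2030*0.913545 = 14.8022

6.5904 + 14.8022i


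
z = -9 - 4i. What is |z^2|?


|z| = sqrt(81+16) = sqrt(97) = 9.8489
|z^2| = |z|^2 = (sqrt(97))^2 = 97

|z^2| = 97


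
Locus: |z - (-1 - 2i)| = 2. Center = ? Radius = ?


|z - z0| = r is a circle with center z0 and radius r.
Center = (-1, -2), radius = 2

Circle with center (-1, -2) and radius 2


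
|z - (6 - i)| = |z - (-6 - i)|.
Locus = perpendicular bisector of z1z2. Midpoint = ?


Equal distances means the locus is the perpendicular bisector of z1 and z2.
Midpoint = ((6+(-6))/2, (-1+(-1))/2) = (0, -1.0000)

Perpendicular bisector through (0, -1.0000)


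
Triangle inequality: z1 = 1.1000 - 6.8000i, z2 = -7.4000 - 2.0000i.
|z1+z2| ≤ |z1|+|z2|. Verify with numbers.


|z1| = sqrt(1.1^2 + (-6.8)^2) = sqrt(47.45) = 6.8884
|z2| = sqrt((-7.4)^2 + (-2)^2) = sqrt(58.76) = 7.6655
z1+z2 = -6.3000 - 8.8000i
|z1+z2| = sqrt(117.13) = 10.8227
|z1|+|z2| = 6.8884 + 7.6655 = 14.5539

|z1+z2| = 10.8227 ≤ |z1|+|z2| = 14.5539 (verified)


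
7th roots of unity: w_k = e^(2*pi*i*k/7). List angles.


The 7th roots of unity are cis(360k/7°) for k=0..6
Angle step = 360/7 = 51.4286°
Primitive root: cis(51.4286°)
Primitive root = 0.6235 + 0.7818i

7 roots at angles: 0°, 51.4286°, 102.8571°, 154.2857°, 205.7143°, 257.1429°, 308.5714°


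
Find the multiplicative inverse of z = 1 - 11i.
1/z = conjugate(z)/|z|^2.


|z|^2 = 1+121 = 122
1/z = (1 + 11i)/122

1/z = 0.0082 + 0.0902i


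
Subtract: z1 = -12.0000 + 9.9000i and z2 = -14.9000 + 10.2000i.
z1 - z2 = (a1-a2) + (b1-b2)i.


Real: -12 + 14.9 = 2.9
Imag: 9.9 - 10.2 = -0.3

2.9000 - 0.3000i


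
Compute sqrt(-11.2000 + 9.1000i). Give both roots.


|z| = sqrt(125.44+82.81) = 14.4309
sqrt((|z|+a)/2) = sqrt((14.4309+(-11.2))/2) = sqrt(1.6154) = 1.2710
sqrt((|z|-a)/2) = sqrt((14.4309-(-11.2))/2) = sqrt(12.8154) = 3.5799

±(1.2710 + 3.5799i) i.e. 1.2710 + 3.5799i and -1.2710 - 3.5799i


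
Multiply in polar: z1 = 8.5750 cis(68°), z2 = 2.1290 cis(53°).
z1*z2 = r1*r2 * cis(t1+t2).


r = 8.5750 * 2.1290 = 18.2562
theta = 68° + 53° = 121° = 121° (mod 360)

18.2562 cis(121°)


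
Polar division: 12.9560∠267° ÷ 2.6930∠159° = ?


r = 12.9560 / 2.6930 = 4.8110
theta = 267° - 159° = 108° = 108° (mod 360)

4.8110 cis(108°)


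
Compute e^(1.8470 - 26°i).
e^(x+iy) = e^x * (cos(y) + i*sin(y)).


e^1.8470 = 6.3408
cos(-26°) = 0.89879
sin(-26°) = -0.43837
Real = 6.3408*0.89879 = 5.6990
Imag = 6.3408*(-0.43837) = -2.7796

5.6990 - 2.7796i


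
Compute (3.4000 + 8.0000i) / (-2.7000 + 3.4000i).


Conjugate of z2 = -2.7000 - 3.4000i
Numerator: (3.4000 + 8.0000i)(-2.7000 - 3.4000i) = 18.0200 - 33.1600i
Denominator: (-2.7)^2 + 3.4^2 = 18.85
Result = (18.0200 - 33.1600i)/18.85

0.9560 - 1.7592i


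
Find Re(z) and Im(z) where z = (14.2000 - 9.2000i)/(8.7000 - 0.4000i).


Multiply by conjugate: (14.2000 - 9.2000i)(8.7000 + 0.4000i) / (8.7^2 + (-0.4)^2)
Numerator real = 14.2*8.7 - (9.2)*(-0.4) = 127.22
Numerator imag = -9.2*8.7 - 14.2*(-0.4) = -74.36
Denominator = 75.85
Re(z) = 127.22/75.85 = 1.6773
Im(z) = -74.36/75.85 = -0.9804

Re(z) = 1.6773, Im(z) = -0.9804


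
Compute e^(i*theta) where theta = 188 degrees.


cos(188°) = -0.9903
sin(188°) = -0.1392

e^(i*188°) = -0.9903 - 0.1392i


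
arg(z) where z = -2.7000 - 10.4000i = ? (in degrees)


Re = -2.7, Im = -10.4
arg = atan2(-10.4, -2.7) = -104.5536 degrees

arg(z) = -104.5536 degrees


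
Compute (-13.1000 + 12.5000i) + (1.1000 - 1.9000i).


Real: -13.1 + 1.1 = -12
Imag: 12.5 - 1.9 = 10.6

-12.0000 + 10.6000i


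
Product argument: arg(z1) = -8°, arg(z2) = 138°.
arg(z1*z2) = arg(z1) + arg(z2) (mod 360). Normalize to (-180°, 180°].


arg(z1*z2) = -8° + 138° = 130°
Normalized to (-180°, 180°]: 130°

130°


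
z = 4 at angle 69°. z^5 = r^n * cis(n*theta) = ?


r^5 = 4^5 = 1024
n*theta = 5*69° = 345° = 345° (mod 360)
a = 1024*cos(345°) = 989.1080
b = 1024*sin(345°) = -265.0307

1024 cis(345°) = 989.1080 - 265.0307i


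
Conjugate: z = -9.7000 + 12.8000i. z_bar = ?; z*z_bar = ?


z_bar = -9.7000 - 12.8000i
z*z_bar = (-9.7)^2 + 12.8^2 = 94.09 + 163.84 = 257.93

z_bar = -9.7000 - 12.8000i, z*z_bar = 257.93


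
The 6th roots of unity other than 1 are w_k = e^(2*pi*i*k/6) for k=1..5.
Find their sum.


With w = e^(2*pi*i/6), all 6 of the 6th roots of unity w^0 = 1, w, ..., w^(5) sum to 0: 1 + w + ... + w^(5) = (1 - w^6)/(1 - w) = 0 since w^6 = 1, w ≠ 1.
Removing the root 1: w + w^2 + ... + w^(5) = 0 - 1 = -1

Sum = -1


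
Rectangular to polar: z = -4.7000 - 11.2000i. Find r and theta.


r = sqrt(22.09+125.44) = sqrt(147.53) = 12.1462
theta = atan2(-11.2, -4.7) = -112.7650 degrees

r = 12.1462, theta = -112.7650 degrees


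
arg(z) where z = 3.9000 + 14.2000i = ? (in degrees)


Re = 3.9, Im = 14.2
arg = atan2(14.2, 3.9) = 74.6425 degrees

arg(z) = 74.6425 degrees


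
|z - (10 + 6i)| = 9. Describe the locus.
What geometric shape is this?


|z - z0| = r is a circle with center z0 and radius r.
Center = (10, 6), radius = 9

Circle with center (10, 6) and radius 9


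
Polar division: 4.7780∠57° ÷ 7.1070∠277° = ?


r = 4.7780 / 7.1070 = 0.6723
theta = 57° - 277° = -220° = 140° (mod 360)

0.6723 cis(140°)


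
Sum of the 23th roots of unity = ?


The sum of all 23th roots of unity is 0.
Geometric series: (1 - w^23)/(1 - w) = (1-1)/(1-w) = 0 since w^23 = 1, w ≠ 1.
Alternatively: coefficient of z^22 in z^23 - 1 is 0.

0


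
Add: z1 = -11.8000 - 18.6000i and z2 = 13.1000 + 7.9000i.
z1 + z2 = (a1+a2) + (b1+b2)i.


Real: -11.8 + 13.1 = 1.3
Imag: -18.6 + 7.9 = -10.7

1.3000 - 10.7000i


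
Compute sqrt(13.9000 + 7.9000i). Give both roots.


|z| = sqrt(193.21+62.41) = 15.9881
sqrt((|z|+a)/2) = sqrt((15.9881+13.9)/2) = sqrt(14.9441) = 3.8658
sqrt((|z|-a)/2) = sqrt((15.9881-13.9)/2) = sqrt(1.0441) = 1.0218

±(3.8658 + 1.0218i) i.e. 3.8658 + 1.0218i and -3.8658 - 1.0218i


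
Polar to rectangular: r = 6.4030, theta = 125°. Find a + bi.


a = 6.4030*cos(125°) = 6.4030*(-0.57358) = -3.6726
b = 6.4030*sin(125°) = 6.4030*0.81915 = 5.2450

-3.6726 + 5.2450i


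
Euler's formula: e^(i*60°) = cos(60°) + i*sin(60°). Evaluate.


cos(60°) = 0.5000
sin(60°) = 0.8660

e^(i*60°) = 0.5000 + 0.8660i


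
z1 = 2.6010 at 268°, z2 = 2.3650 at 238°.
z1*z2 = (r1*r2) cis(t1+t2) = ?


r = 2.6010 * 2.3650 = 6.1514
theta = 268° + 238° = 506° = 146° (mod 360)

6.1514 cis(146°)


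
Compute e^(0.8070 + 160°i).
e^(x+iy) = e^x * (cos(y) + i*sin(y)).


e^0.8070 = 2.2412
cos(160°) = -0.93969
sin(160°) = 0.342
Real = 2.2412*(-0.93969) = -2.1060
Imag = 2.2412*0.342 = 0.7665

-2.1060 + 0.7665i


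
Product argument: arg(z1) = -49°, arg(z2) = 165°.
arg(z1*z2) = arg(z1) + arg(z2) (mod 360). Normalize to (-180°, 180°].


arg(z1*z2) = -49° + 165° = 116°
Normalized to (-180°, 180°]: 116°

116°


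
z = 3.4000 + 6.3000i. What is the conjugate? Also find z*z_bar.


z_bar = 3.4000 - 6.3000i
z*z_bar = 3.4^2 + 6.3^2 = 11.56 + 39.69 = 51.25

z_bar = 3.4000 - 6.3000i, z*z_bar = 51.25


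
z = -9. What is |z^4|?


|z| = sqrt(81+0) = sqrt(81) = 9
|z^4| = |z|^4 = 9^4 = 6561

|z^4| = 6561


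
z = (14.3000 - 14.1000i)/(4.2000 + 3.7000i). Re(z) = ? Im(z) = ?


Multiply by conjugate: (14.3000 - 14.1000i)(4.2000 - 3.7000i) / (4.2^2 + 3.7^2)
Numerator real = 14.3*4.2 - (14.1)*3.7 = 7.89
Numerator imag = -14.1*4.2 - 14.3*3.7 = -112.13
Denominator = 31.33
Re(z) = 7.89/31.33 = 0.2518
Im(z) = -112.13/31.33 = -3.5790

Re(z) = 0.2518, Im(z) = -3.5790


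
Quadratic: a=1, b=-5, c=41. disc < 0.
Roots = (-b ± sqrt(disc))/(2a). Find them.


disc = (-5)^2 - 4*1*41 = 25 - 164 = -139
sqrt(|disc|) = sqrt(139) = 11.7898
Real part = 5/(2*1) = 2.5000
Imag part = 11.7898/(2*1) = 5.8949

2.5000 ± 5.8949i


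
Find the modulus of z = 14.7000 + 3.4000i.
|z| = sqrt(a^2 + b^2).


|z| = sqrt(14.7^2 + 3.4^2) = sqrt(216.09 + 11.56) = sqrt(227.65) = 15.0881

|z| = 15.0881


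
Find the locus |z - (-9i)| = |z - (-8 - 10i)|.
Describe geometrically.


Equal distances means the locus is the perpendicular bisector of z1 and z2.
Midpoint = ((0+(-8))/2, (-9+(-10))/2) = (-4.0000, -9.5000)

Perpendicular bisector through (-4.0000, -9.5000)


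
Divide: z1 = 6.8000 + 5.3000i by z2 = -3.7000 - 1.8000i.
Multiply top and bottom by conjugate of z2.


Conjugate of z2 = -3.7000 + 1.8000i
Numerator: (6.8000 + 5.3000i)(-3.7000 + 1.8000i) = -34.7000 - 7.3700i
Denominator: (-3.7)^2 + (-1.8)^2 = 16.93
Result = (-34.7000 - 7.3700i)/16.93

-2.0496 - 0.4353i


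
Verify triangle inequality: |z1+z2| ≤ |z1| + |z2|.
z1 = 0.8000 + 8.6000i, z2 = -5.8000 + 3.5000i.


|z1| = sqrt(0.8^2 + 8.6^2) = sqrt(74.6) = 8.6371
|z2| = sqrt((-5.8)^2 + 3.5^2) = sqrt(45.89) = 6.7742
z1+z2 = -5.0000 + 12.1000i
|z1+z2| = sqrt(171.41) = 13.0924
|z1|+|z2| = 8.6371 + 6.7742 = 15.4113

|z1+z2| = 13.0924 ≤ |z1|+|z2| = 15.4113 (verified)


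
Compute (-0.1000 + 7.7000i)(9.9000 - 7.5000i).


Real = -0.1*9.9 - 7.7*(-7.5) = -0.99 - (-57.75) = 56.76
Imag = -0.1*(-7.5) + 9.9*7.7 = 0.75 + 76.23 = 76.98

56.7600 + 76.9800i


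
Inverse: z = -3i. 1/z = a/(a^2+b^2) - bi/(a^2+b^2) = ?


|z|^2 = 0+9 = 9
1/z = (0 + 3i)/9

1/z = 0 + 0.3333i


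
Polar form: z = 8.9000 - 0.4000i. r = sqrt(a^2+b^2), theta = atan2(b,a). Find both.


r = sqrt(79.21+0.16) = sqrt(79.37) = 8.9090
theta = atan2(-0.4, 8.9) = -2.5734 degrees

r = 8.9090, theta = -2.5734 degrees


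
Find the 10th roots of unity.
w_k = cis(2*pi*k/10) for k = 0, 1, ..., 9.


The 10th roots of unity are cis(360k/10°) for k=0..9
Angle step = 360/10 = 36°
Primitive root: cis(36°)
Primitive root = 0.8090 + 0.5878i

10 roots at angles: 0°, 36°, 72°, 108°, 144°, 180°, 216°, 252°, 288°, 324°


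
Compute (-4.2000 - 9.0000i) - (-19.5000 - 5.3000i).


Real: -4.2 + 19.5 = 15.3
Imag: -9 + 5.3 = -3.7

15.3000 - 3.7000i


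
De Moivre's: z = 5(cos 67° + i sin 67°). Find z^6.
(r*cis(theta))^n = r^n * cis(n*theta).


r^6 = 5^6 = 15625
n*theta = 6*67° = 402° = 42° (mod 360)
a = 15625*cos(42°) = 11611.6379
b = 15625*sin(42°) = 10455.1657

15625 cis(42°) = 11611.6379 + 10455.1657i


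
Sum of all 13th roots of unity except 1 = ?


With w = e^(2*pi*i/13), all 13 of the 13th roots of unity w^0 = 1, w, ..., w^(12) sum to 0: 1 + w + ... + w^(12) = (1 - w^13)/(1 - w) = 0 since w^13 = 1, w ≠ 1.
Removing the root 1: w + w^2 + ... + w^(12) = 0 - 1 = -1

Sum = -1


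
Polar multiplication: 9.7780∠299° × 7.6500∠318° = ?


r = 9.7780 * 7.6500 = 74.8017
theta = 299° + 318° = 617° = 257° (mod 360)

74.8017 cis(257°)


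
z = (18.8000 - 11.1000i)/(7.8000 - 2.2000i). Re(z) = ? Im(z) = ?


Multiply by conjugate: (18.8000 - 11.1000i)(7.8000 + 2.2000i) / (7.8^2 + (-2.2)^2)
Numerator real = 18.8*7.8 - (11.1)*(-2.2) = 171.06
Numerator imag = -11.1*7.8 - 18.8*(-2.2) = -45.22
Denominator = 65.68
Re(z) = 171.06/65.68 = 2.6044
Im(z) = -45.22/65.68 = -0.6885

Re(z) = 2.6044, Im(z) = -0.6885


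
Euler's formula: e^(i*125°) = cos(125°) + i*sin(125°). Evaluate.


cos(125°) = -0.5736
sin(125°) = 0.8192

e^(i*125°) = -0.5736 + 0.8192i


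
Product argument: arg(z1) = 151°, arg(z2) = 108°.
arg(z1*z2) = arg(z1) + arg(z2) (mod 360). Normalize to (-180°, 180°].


arg(z1*z2) = 151° + 108° = 259°
Normalized to (-180°, 180°]: -101°

-101°


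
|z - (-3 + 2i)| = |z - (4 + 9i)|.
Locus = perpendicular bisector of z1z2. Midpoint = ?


Equal distances means the locus is the perpendicular bisector of z1 and z2.
Midpoint = ((-3+4)/2, (2+9)/2) = (0.5000, 5.5000)

Perpendicular bisector through (0.5000, 5.5000)


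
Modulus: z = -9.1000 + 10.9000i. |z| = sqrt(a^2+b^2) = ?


|z| = sqrt((-9.1)^2 + 10.9^2) = sqrt(82.81 + 118.81) = sqrt(201.62) = 14.1993

|z| = 14.1993


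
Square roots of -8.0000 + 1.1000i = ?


|z| = sqrt(64+1.21) = 8.0753
sqrt((|z|+a)/2) = sqrt((8.0753+(-8))/2) = sqrt(0.0376) = 0.1940
sqrt((|z|-a)/2) = sqrt((8.0753-(-8))/2) = sqrt(8.0376) = 2.8351

±(0.1940 + 2.8351i) i.e. 0.1940 + 2.8351i and -0.1940 - 2.8351i


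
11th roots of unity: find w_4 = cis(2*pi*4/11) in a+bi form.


Angle = 360*4/11 = 130.9091°
a = cos(130.9091°) = -0.6549
b = sin(130.9091°) = 0.7557

-0.6549 + 0.7557i


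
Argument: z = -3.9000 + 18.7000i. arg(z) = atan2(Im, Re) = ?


Re = -3.9, Im = 18.7
arg = atan2(18.7, -3.9) = 101.7805 degrees

arg(z) = 101.7805 degrees


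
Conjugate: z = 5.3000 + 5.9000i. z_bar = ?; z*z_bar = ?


z_bar = 5.3000 - 5.9000i
z*z_bar = 5.3^2 + 5.9^2 = 28.09 + 34.81 = 62.9

z_bar = 5.3000 - 5.9000i, z*z_bar = 62.9


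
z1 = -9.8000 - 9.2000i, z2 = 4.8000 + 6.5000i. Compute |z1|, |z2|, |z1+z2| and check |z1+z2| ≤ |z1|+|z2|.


|z1| = sqrt((-9.8)^2 + (-9.2)^2) = sqrt(180.68) = 13.4417
|z2| = sqrt(4.8^2 + 6.5^2) = sqrt(65.29) = 8.0802
z1+z2 = -5.0000 - 2.7000i
|z1+z2| = sqrt(32.29) = 5.6824
|z1|+|z2| = 13.4417 + 8.0802 = 21.5219

|z1+z2| = 5.6824 ≤ |z1|+|z2| = 21.5219 (verified)


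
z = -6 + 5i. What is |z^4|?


|z| = sqrt(36+25) = sqrt(61) = 7.8102
|z^4| = |z|^4 = (sqrt(61))^4 = 61^2 = 3721

|z^4| = 3721


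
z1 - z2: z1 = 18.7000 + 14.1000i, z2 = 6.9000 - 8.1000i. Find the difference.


Real: 18.7 - 6.9 = 11.8
Imag: 14.1 + 8.1 = 22.2

11.8000 + 22.2000i


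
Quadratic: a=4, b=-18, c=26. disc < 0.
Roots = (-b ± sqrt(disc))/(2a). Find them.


disc = (-18)^2 - 4*4*26 = 324 - 416 = -92
sqrt(|disc|) = sqrt(92) = 9.5917
Real part = 18/(2*4) = 2.2500
Imag part = 9.5917/(2*4) = 1.1990

2.2500 ± 1.1990i


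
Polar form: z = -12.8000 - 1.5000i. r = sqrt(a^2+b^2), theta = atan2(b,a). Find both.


r = sqrt(163.84+2.25) = sqrt(166.09) = 12.8876
theta = atan2(-1.5, -12.8) = -173.3161 degrees

r = 12.8876, theta = -173.3161 degrees


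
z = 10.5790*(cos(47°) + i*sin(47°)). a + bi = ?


a = 10.5790*cos(47°) = 10.5790*0.682 = 7.2149
b = 10.5790*sin(47°) = 10.5790*0.73135 = 7.7370

7.2149 + 7.7370i


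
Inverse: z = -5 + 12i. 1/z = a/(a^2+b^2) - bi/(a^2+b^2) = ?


|z|^2 = 25+144 = 169
1/z = (-5 - 12i)/169

1/z = -0.0296 - 0.0710i


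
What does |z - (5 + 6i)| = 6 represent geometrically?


|z - z0| = r is a circle with center z0 and radius r.
Center = (5, 6), radius = 6

Circle with center (5, 6) and radius 6


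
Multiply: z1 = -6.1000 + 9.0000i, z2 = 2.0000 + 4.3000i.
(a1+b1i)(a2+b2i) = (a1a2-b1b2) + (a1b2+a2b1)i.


Real = -6.1*2 - 9*4.3 = -12.2 - 38.7 = -50.9
Imag = -6.1*4.3 + 2*9 = -26.23 + 18 = -8.23

-50.9000 - 8.2300i


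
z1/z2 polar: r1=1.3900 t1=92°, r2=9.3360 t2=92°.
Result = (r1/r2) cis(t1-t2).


r = 1.3900 / 9.3360 = 0.1489
theta = 92° - 92° = 0° = 0° (mod 360)

0.1489 cis(0°)


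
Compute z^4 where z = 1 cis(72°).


r^4 = 1^4 = 1
n*theta = 4*72° = 288° = 288° (mod 360)
a = 1*cos(288°) = 0.3090
b = 1*sin(288°) = -0.9511

1 cis(288°) = 0.3090 - 0.9511i


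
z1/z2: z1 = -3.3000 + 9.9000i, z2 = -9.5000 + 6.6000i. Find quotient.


Conjugate of z2 = -9.5000 - 6.6000i
Numerator: (-3.3000 + 9.9000i)(-9.5000 - 6.6000i) = 96.6900 - 72.2700i
Denominator: (-9.5)^2 + 6.6^2 = 133.81
Result = (96.6900 - 72.2700i)/133.81

0.7226 - 0.5401i


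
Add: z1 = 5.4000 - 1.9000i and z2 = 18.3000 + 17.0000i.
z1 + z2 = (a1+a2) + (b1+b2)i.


Real: 5.4 + 18.3 = 23.7
Imag: -1.9 + 17 = 15.1

23.7000 + 15.1000i


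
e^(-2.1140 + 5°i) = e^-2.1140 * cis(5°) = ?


e^-2.1140 = 0.1208
cos(5°) = 0.9962
sin(5°) = 0.0872
Real = 0.1208*0.9962 = 0.1203
Imag = 0.1208*0.0872 = 0.0105

0.1203 + 0.0105i


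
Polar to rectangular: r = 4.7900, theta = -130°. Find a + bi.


a = 4.7900*cos(-130°) = 4.7900*(-0.6428) = -3.0790
b = 4.7900*sin(-130°) = 4.7900*(-0.766044) = -3.6694

-3.0790 - 3.6694i


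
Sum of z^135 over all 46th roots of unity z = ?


The roots are w_k = w^k with w = e^(2*pi*i/46), and (w^k)^135 = (w^135)^k.
So S = 1 + u + u^2 + ... + u^(45) with u = w^135.
135 = 2*46 + 43, so 135 is not a multiple of 46: u = (w^46)^2 * w^43 = w^43 ≠ 1 (w is a primitive 46th root), while u^46 = (w^46)^135 = 1.
Geometric series: S = (1 - u^46)/(1 - u) = (1 - 1)/(1 - u) = 0

S = 0


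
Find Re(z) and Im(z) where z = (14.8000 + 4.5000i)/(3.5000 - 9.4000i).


Multiply by conjugate: (14.8000 + 4.5000i)(3.5000 + 9.4000i) / (3.5^2 + (-9.4)^2)
Numerator real = 14.8*3.5 + 4.5*(-9.4) = 9.5
Numerator imag = 4.5*3.5 - 14.8*(-9.4) = 154.87
Denominator = 100.61
Re(z) = 9.5/100.61 = 0.0944
Im(z) = 154.87/100.61 = 1.5393

Re(z) = 0.0944, Im(z) = 1.5393


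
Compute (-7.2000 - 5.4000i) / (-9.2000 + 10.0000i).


Conjugate of z2 = -9.2000 - 10.0000i
Numerator: (-7.2000 - 5.4000i)(-9.2000 - 10.0000i) = 12.2400 + 121.6800i
Denominator: (-9.2)^2 + 10^2 = 184.64
Result = (12.2400 + 121.6800i)/184.64

0.0663 + 0.6590i
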